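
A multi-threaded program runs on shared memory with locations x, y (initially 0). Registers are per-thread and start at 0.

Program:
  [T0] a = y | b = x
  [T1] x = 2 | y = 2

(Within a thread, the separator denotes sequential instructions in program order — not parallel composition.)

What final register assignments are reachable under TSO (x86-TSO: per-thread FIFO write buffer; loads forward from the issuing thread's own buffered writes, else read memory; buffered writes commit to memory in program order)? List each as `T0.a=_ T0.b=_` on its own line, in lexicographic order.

outcome vector order: (T0.a,T0.b)
|TSO outcomes| = 3

T0.a=0 T0.b=0
T0.a=0 T0.b=2
T0.a=2 T0.b=2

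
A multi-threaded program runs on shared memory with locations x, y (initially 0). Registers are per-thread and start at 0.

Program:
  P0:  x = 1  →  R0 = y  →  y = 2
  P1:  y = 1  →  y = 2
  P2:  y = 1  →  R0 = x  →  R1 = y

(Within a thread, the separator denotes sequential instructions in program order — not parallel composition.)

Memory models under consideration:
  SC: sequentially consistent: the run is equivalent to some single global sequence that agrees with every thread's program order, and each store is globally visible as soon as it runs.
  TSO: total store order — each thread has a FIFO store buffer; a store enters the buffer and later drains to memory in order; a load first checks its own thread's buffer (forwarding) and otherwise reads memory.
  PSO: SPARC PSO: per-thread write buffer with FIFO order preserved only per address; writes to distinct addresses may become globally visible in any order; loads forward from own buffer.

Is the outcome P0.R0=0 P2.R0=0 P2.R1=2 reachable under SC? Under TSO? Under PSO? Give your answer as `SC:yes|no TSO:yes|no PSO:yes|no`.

outcome vector order: (P0.R0,P2.R0,P2.R1)
[SC] allowed = {(0,1,1) (0,1,2) (1,0,1) (1,0,2) (1,1,1) (1,1,2) (2,0,1) (2,0,2) (2,1,1) (2,1,2)}
[TSO] allowed = {(0,0,1) (0,0,2) (0,1,1) (0,1,2) (1,0,1) (1,0,2) (1,1,1) (1,1,2) (2,0,1) (2,0,2) (2,1,1) (2,1,2)}
[PSO] allowed = {(0,0,1) (0,0,2) (0,1,1) (0,1,2) (1,0,1) (1,0,2) (1,1,1) (1,1,2) (2,0,1) (2,0,2) (2,1,1) (2,1,2)}
target (0,0,2) ∈ {TSO,PSO}

SC:no TSO:yes PSO:yes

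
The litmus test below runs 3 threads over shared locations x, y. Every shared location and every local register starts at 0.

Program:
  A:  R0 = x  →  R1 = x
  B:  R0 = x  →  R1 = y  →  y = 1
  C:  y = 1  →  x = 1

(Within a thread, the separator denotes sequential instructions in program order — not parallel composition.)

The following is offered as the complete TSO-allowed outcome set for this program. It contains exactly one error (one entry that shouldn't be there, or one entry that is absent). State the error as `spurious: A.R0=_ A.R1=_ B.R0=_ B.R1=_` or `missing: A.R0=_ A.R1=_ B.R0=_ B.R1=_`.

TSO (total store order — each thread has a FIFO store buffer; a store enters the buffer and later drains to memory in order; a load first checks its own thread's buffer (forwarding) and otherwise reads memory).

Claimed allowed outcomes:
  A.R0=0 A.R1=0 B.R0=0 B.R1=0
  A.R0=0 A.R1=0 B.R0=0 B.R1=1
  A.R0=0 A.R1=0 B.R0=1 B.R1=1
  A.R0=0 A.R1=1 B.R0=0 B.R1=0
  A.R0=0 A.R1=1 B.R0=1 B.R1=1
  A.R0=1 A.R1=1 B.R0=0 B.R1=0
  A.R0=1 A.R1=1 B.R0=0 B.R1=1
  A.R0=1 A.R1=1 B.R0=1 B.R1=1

outcome vector order: (A.R0,A.R1,B.R0,B.R1)
under TSO → 0/0/0/0; 0/0/0/1; 0/0/1/1; 0/1/0/0; 0/1/0/1; 0/1/1/1; 1/1/0/0; 1/1/0/1; 1/1/1/1
TSO∖claimed = {0/1/0/1}

missing: A.R0=0 A.R1=1 B.R0=0 B.R1=1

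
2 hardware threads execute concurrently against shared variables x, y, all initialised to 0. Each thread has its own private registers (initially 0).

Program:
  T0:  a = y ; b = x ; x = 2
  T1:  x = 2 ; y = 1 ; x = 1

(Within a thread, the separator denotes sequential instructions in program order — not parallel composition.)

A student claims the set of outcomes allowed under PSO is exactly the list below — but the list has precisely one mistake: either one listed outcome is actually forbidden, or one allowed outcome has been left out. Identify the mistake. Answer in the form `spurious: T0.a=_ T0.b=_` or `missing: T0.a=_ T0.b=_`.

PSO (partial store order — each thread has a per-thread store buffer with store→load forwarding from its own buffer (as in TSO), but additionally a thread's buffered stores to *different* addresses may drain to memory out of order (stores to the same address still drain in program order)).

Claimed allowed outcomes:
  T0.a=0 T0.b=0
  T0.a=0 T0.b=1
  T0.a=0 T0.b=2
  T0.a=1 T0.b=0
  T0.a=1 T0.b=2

outcome vector order: (T0.a,T0.b)
[PSO] allowed = {(0,0); (0,1); (0,2); (1,0); (1,1); (1,2)}
PSO∖claimed = {(1,1)}

missing: T0.a=1 T0.b=1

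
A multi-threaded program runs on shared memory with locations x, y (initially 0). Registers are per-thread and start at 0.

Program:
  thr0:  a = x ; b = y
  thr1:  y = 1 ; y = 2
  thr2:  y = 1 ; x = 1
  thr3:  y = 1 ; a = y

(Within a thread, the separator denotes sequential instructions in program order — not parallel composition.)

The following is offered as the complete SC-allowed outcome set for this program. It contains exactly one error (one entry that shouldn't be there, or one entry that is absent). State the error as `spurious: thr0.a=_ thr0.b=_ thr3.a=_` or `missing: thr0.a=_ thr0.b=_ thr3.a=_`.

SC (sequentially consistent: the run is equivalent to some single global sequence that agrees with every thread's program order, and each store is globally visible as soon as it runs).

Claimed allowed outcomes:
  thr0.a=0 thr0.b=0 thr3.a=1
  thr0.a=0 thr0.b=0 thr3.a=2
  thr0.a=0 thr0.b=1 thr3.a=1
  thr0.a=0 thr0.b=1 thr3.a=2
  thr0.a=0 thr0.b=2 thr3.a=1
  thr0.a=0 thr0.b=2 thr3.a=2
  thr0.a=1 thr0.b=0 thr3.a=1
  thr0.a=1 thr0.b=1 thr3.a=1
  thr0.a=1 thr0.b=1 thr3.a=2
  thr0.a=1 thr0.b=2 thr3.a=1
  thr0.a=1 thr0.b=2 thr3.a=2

outcome vector order: (thr0.a,thr0.b,thr3.a)
SC: 10 outcomes — {(0,0,1) (0,0,2) (0,1,1) (0,1,2) (0,2,1) (0,2,2) (1,1,1) (1,1,2) (1,2,1) (1,2,2)}
claimed∖SC = {(1,0,1)}

spurious: thr0.a=1 thr0.b=0 thr3.a=1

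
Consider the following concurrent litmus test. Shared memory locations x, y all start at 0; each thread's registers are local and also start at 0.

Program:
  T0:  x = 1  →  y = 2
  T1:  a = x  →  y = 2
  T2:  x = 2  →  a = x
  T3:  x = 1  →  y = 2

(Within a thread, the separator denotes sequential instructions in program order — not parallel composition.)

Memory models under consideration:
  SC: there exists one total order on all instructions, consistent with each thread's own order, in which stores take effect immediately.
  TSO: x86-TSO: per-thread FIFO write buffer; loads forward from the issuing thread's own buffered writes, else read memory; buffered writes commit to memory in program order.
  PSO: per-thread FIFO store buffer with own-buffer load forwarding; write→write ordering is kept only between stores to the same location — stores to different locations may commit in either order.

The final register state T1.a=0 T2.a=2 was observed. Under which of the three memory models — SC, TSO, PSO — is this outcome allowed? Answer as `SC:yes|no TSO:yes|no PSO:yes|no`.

outcome vector order: (T1.a,T2.a)
SC: 6 outcomes — {0/1, 0/2, 1/1, 1/2, 2/1, 2/2}
TSO: 6 outcomes — {0/1, 0/2, 1/1, 1/2, 2/1, 2/2}
PSO: 6 outcomes — {0/1, 0/2, 1/1, 1/2, 2/1, 2/2}
target 0/2 ∈ {SC,TSO,PSO}

SC:yes TSO:yes PSO:yes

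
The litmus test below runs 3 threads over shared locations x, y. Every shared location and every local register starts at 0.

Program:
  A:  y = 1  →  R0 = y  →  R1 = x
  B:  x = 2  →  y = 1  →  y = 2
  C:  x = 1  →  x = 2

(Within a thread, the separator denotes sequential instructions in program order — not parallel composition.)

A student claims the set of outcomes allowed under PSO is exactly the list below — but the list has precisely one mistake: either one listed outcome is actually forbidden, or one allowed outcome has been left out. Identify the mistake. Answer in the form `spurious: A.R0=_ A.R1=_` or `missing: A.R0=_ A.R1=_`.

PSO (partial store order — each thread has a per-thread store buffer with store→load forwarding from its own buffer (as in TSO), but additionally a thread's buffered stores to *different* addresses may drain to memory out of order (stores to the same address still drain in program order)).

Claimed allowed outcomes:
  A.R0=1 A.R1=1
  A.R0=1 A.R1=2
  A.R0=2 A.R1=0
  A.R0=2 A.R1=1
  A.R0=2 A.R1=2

missing: A.R0=1 A.R1=0

outcome vector order: (A.R0,A.R1)
under PSO → 10 11 12 20 21 22
PSO∖claimed = {10}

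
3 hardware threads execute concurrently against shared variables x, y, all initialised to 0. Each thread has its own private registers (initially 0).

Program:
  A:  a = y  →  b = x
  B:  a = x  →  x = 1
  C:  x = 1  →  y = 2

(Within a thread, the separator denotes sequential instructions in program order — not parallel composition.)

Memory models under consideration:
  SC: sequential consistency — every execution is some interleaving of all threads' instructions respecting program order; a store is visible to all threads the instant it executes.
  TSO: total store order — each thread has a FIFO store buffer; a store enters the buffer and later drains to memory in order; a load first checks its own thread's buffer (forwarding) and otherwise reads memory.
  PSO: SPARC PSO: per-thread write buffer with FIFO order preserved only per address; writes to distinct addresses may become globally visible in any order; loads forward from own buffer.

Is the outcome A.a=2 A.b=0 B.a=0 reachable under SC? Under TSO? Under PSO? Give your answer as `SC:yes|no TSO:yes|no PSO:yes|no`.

SC:no TSO:no PSO:yes

outcome vector order: (A.a,A.b,B.a)
SC (6): 000 001 010 011 210 211
TSO (6): 000 001 010 011 210 211
PSO (8): 000 001 010 011 200 201 210 211
target 200 ∈ {PSO}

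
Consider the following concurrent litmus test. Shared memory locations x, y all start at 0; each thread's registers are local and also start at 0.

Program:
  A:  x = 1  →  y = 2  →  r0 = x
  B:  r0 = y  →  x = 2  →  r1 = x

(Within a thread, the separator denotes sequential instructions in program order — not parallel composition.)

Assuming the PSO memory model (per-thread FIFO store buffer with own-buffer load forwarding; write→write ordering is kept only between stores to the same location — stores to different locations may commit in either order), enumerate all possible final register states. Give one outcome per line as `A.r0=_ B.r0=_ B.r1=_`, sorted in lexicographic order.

outcome vector order: (A.r0,B.r0,B.r1)
|PSO outcomes| = 6

A.r0=1 B.r0=0 B.r1=1
A.r0=1 B.r0=0 B.r1=2
A.r0=1 B.r0=2 B.r1=1
A.r0=1 B.r0=2 B.r1=2
A.r0=2 B.r0=0 B.r1=2
A.r0=2 B.r0=2 B.r1=2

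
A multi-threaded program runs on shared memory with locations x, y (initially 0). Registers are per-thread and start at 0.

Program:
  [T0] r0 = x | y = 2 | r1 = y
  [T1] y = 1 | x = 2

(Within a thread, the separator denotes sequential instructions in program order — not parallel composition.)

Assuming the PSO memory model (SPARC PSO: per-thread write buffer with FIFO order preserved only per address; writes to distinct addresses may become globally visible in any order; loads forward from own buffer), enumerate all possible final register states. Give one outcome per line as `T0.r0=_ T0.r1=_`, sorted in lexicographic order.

outcome vector order: (T0.r0,T0.r1)
|PSO outcomes| = 4

T0.r0=0 T0.r1=1
T0.r0=0 T0.r1=2
T0.r0=2 T0.r1=1
T0.r0=2 T0.r1=2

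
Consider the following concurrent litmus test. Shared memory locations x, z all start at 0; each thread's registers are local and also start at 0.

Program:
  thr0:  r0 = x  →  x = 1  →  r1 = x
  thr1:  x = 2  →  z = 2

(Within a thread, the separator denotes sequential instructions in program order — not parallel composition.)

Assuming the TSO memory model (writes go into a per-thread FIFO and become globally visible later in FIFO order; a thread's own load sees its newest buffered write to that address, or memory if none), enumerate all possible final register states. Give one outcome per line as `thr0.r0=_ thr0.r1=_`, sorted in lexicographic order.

thr0.r0=0 thr0.r1=1
thr0.r0=0 thr0.r1=2
thr0.r0=2 thr0.r1=1

outcome vector order: (thr0.r0,thr0.r1)
|TSO outcomes| = 3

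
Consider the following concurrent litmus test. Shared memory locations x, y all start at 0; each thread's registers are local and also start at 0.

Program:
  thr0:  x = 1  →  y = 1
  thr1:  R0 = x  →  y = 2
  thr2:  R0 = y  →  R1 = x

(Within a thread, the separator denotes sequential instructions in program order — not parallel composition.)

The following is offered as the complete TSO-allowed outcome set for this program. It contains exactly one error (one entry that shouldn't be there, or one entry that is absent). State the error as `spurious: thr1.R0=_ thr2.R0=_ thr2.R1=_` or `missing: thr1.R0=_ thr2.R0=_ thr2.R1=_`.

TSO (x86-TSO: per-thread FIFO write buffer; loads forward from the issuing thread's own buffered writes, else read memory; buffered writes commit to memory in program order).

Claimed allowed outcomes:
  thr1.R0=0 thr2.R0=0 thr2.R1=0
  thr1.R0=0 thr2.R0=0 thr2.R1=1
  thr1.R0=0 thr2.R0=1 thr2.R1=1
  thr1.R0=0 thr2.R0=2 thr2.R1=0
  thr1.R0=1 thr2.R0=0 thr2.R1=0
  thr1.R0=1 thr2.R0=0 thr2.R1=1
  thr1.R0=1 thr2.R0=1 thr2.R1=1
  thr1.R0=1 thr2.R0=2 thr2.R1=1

outcome vector order: (thr1.R0,thr2.R0,thr2.R1)
TSO: 9 outcomes — {0/0/0 0/0/1 0/1/1 0/2/0 0/2/1 1/0/0 1/0/1 1/1/1 1/2/1}
TSO∖claimed = {0/2/1}

missing: thr1.R0=0 thr2.R0=2 thr2.R1=1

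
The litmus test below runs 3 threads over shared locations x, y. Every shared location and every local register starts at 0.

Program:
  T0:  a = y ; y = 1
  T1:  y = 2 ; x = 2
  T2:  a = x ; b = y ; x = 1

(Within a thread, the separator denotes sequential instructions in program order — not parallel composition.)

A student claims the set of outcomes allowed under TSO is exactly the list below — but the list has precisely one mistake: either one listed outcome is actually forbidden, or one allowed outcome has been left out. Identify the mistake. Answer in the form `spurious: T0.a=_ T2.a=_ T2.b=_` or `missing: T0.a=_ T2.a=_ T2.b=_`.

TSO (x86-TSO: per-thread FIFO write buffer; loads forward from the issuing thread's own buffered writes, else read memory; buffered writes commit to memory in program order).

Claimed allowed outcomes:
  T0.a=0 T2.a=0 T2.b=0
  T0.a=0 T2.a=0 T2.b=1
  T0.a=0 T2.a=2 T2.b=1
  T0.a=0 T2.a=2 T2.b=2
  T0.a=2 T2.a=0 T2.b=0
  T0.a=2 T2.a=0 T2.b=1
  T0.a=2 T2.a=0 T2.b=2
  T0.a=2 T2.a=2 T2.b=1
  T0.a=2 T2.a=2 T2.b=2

outcome vector order: (T0.a,T2.a,T2.b)
[TSO] allowed = {<0 0 0>, <0 0 1>, <0 0 2>, <0 2 1>, <0 2 2>, <2 0 0>, <2 0 1>, <2 0 2>, <2 2 1>, <2 2 2>}
TSO∖claimed = {<0 0 2>}

missing: T0.a=0 T2.a=0 T2.b=2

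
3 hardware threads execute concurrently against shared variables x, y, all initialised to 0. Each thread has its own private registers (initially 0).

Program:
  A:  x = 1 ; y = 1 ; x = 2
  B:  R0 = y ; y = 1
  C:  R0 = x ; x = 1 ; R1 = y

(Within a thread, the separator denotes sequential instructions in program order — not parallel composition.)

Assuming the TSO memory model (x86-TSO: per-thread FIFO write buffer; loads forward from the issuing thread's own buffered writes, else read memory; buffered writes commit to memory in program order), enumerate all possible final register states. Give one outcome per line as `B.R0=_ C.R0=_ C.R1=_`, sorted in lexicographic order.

outcome vector order: (B.R0,C.R0,C.R1)
|TSO outcomes| = 10

B.R0=0 C.R0=0 C.R1=0
B.R0=0 C.R0=0 C.R1=1
B.R0=0 C.R0=1 C.R1=0
B.R0=0 C.R0=1 C.R1=1
B.R0=0 C.R0=2 C.R1=1
B.R0=1 C.R0=0 C.R1=0
B.R0=1 C.R0=0 C.R1=1
B.R0=1 C.R0=1 C.R1=0
B.R0=1 C.R0=1 C.R1=1
B.R0=1 C.R0=2 C.R1=1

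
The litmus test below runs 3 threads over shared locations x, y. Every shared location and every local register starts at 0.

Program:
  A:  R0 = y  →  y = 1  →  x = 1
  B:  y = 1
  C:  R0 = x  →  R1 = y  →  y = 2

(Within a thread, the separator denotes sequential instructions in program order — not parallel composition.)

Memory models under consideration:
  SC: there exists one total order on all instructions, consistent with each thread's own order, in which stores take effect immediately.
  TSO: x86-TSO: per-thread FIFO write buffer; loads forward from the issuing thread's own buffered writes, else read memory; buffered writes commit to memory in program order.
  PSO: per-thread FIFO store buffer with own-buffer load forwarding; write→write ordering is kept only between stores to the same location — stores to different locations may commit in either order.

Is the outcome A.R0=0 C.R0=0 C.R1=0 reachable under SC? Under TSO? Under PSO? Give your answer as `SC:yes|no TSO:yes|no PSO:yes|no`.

outcome vector order: (A.R0,C.R0,C.R1)
SC: 8 outcomes — {000, 001, 011, 100, 101, 111, 200, 201}
TSO: 8 outcomes — {000, 001, 011, 100, 101, 111, 200, 201}
PSO: 9 outcomes — {000, 001, 010, 011, 100, 101, 111, 200, 201}
target 000 ∈ {SC,TSO,PSO}

SC:yes TSO:yes PSO:yes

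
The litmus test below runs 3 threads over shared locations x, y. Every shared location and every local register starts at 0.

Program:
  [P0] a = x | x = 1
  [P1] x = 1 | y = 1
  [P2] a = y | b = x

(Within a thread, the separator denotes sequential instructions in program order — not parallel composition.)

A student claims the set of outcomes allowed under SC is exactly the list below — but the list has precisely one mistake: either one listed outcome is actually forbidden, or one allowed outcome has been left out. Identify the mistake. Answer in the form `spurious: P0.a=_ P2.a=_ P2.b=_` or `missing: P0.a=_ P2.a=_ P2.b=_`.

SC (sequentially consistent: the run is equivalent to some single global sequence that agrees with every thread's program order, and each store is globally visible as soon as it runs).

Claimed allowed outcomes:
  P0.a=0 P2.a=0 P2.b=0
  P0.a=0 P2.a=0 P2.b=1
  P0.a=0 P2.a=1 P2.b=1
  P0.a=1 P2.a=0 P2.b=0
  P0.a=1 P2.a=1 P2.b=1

missing: P0.a=1 P2.a=0 P2.b=1

outcome vector order: (P0.a,P2.a,P2.b)
SC: 6 outcomes — {000; 001; 011; 100; 101; 111}
SC∖claimed = {101}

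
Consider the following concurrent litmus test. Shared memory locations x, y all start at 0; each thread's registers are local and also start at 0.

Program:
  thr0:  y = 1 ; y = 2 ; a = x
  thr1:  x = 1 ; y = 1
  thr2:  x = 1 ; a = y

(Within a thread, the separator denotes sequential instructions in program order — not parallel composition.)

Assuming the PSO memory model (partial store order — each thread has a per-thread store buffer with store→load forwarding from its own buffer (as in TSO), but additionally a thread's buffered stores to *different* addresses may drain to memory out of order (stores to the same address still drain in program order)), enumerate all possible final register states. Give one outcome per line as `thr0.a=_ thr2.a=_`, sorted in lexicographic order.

outcome vector order: (thr0.a,thr2.a)
|PSO outcomes| = 6

thr0.a=0 thr2.a=0
thr0.a=0 thr2.a=1
thr0.a=0 thr2.a=2
thr0.a=1 thr2.a=0
thr0.a=1 thr2.a=1
thr0.a=1 thr2.a=2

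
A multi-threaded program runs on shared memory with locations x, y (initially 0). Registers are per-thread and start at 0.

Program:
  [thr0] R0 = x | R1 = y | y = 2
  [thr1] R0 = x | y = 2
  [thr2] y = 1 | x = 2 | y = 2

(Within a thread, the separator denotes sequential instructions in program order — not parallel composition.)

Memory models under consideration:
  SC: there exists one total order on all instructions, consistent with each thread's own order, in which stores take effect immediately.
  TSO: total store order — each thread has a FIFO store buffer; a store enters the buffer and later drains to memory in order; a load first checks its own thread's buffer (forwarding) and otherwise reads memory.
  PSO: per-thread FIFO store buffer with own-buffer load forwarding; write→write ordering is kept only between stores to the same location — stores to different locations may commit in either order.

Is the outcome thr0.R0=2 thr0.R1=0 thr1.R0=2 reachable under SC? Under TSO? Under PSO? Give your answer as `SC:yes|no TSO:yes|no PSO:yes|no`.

SC:no TSO:no PSO:yes

outcome vector order: (thr0.R0,thr0.R1,thr1.R0)
SC (10): 000 002 010 012 020 022 210 212 220 222
TSO (10): 000 002 010 012 020 022 210 212 220 222
PSO (12): 000 002 010 012 020 022 200 202 210 212 220 222
target 202 ∈ {PSO}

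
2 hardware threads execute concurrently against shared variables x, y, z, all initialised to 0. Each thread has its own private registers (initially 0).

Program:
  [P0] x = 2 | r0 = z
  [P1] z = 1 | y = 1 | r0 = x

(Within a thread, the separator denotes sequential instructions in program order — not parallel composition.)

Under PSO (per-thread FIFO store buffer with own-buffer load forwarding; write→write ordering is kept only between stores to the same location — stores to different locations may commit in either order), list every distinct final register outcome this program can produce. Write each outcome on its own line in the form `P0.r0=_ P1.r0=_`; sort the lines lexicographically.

P0.r0=0 P1.r0=0
P0.r0=0 P1.r0=2
P0.r0=1 P1.r0=0
P0.r0=1 P1.r0=2

outcome vector order: (P0.r0,P1.r0)
|PSO outcomes| = 4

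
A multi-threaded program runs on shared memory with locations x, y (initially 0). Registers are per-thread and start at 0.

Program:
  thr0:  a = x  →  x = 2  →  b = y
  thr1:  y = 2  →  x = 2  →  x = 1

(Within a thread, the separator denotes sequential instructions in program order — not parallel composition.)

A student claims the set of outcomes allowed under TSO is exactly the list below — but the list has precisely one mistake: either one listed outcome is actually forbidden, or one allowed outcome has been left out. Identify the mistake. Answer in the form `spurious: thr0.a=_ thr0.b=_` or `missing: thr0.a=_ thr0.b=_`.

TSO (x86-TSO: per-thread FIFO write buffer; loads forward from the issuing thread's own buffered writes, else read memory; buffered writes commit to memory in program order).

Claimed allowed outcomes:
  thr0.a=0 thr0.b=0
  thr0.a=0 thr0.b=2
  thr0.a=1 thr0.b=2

missing: thr0.a=2 thr0.b=2

outcome vector order: (thr0.a,thr0.b)
TSO: 4 outcomes — {00, 02, 12, 22}
TSO∖claimed = {22}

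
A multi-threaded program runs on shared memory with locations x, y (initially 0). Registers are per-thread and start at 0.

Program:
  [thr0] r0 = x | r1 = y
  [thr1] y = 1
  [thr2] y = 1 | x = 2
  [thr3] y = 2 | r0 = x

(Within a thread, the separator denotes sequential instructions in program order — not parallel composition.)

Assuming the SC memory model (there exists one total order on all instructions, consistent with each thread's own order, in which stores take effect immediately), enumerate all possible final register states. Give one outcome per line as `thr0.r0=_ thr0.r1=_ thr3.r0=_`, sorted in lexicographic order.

thr0.r0=0 thr0.r1=0 thr3.r0=0
thr0.r0=0 thr0.r1=0 thr3.r0=2
thr0.r0=0 thr0.r1=1 thr3.r0=0
thr0.r0=0 thr0.r1=1 thr3.r0=2
thr0.r0=0 thr0.r1=2 thr3.r0=0
thr0.r0=0 thr0.r1=2 thr3.r0=2
thr0.r0=2 thr0.r1=1 thr3.r0=0
thr0.r0=2 thr0.r1=1 thr3.r0=2
thr0.r0=2 thr0.r1=2 thr3.r0=0
thr0.r0=2 thr0.r1=2 thr3.r0=2

outcome vector order: (thr0.r0,thr0.r1,thr3.r0)
|SC outcomes| = 10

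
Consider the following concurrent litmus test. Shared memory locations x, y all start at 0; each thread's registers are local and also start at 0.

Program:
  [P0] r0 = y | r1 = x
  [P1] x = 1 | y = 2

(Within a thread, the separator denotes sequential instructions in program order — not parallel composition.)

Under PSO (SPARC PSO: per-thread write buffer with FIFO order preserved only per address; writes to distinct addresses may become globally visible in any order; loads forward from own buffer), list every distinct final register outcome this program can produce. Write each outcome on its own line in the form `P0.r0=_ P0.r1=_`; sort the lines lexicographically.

P0.r0=0 P0.r1=0
P0.r0=0 P0.r1=1
P0.r0=2 P0.r1=0
P0.r0=2 P0.r1=1

outcome vector order: (P0.r0,P0.r1)
|PSO outcomes| = 4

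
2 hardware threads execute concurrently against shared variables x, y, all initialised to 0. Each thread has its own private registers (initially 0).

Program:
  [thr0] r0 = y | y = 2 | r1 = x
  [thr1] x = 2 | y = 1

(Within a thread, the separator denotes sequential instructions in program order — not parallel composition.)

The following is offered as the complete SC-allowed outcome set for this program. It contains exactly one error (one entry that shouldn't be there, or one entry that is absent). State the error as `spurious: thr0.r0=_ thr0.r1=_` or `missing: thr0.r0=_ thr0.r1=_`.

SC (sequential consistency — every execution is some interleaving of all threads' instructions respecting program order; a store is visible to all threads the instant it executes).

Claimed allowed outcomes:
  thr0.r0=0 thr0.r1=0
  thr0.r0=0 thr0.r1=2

missing: thr0.r0=1 thr0.r1=2

outcome vector order: (thr0.r0,thr0.r1)
SC: 3 outcomes — {(0,0), (0,2), (1,2)}
SC∖claimed = {(1,2)}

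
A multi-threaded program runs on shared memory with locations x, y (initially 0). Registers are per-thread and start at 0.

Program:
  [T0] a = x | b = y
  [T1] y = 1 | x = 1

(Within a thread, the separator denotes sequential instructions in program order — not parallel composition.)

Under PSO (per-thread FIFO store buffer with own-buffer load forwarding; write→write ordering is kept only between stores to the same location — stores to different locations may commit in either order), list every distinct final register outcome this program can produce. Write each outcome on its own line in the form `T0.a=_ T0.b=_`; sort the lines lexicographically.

T0.a=0 T0.b=0
T0.a=0 T0.b=1
T0.a=1 T0.b=0
T0.a=1 T0.b=1

outcome vector order: (T0.a,T0.b)
|PSO outcomes| = 4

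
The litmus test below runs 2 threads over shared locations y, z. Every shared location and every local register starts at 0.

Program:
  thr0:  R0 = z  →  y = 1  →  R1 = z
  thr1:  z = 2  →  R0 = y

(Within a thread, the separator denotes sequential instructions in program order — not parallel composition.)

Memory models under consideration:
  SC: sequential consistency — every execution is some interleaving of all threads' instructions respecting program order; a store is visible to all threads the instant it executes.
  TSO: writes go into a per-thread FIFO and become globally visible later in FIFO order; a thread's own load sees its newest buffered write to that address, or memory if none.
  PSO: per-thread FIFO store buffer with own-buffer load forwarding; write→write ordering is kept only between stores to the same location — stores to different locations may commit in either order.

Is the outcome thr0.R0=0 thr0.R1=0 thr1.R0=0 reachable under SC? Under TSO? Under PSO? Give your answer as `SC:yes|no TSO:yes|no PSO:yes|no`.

SC:no TSO:yes PSO:yes

outcome vector order: (thr0.R0,thr0.R1,thr1.R0)
SC: 5 outcomes — {0/0/1 0/2/0 0/2/1 2/2/0 2/2/1}
TSO: 6 outcomes — {0/0/0 0/0/1 0/2/0 0/2/1 2/2/0 2/2/1}
PSO: 6 outcomes — {0/0/0 0/0/1 0/2/0 0/2/1 2/2/0 2/2/1}
target 0/0/0 ∈ {TSO,PSO}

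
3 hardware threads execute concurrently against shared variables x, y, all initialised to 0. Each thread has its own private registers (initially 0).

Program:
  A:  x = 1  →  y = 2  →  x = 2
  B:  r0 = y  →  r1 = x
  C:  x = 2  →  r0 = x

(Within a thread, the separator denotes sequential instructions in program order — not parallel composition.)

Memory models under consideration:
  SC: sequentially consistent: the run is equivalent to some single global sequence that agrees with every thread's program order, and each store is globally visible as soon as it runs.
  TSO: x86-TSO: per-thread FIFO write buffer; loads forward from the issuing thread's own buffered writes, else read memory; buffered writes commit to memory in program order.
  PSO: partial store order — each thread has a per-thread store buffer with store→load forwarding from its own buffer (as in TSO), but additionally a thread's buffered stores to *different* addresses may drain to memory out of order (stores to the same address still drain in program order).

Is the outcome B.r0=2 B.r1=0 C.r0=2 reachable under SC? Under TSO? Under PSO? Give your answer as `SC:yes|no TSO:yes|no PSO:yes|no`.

SC:no TSO:no PSO:yes

outcome vector order: (B.r0,B.r1,C.r0)
[SC] allowed = {0/0/1, 0/0/2, 0/1/1, 0/1/2, 0/2/1, 0/2/2, 2/1/1, 2/1/2, 2/2/1, 2/2/2}
[TSO] allowed = {0/0/1, 0/0/2, 0/1/1, 0/1/2, 0/2/1, 0/2/2, 2/1/1, 2/1/2, 2/2/1, 2/2/2}
[PSO] allowed = {0/0/1, 0/0/2, 0/1/1, 0/1/2, 0/2/1, 0/2/2, 2/0/1, 2/0/2, 2/1/1, 2/1/2, 2/2/1, 2/2/2}
target 2/0/2 ∈ {PSO}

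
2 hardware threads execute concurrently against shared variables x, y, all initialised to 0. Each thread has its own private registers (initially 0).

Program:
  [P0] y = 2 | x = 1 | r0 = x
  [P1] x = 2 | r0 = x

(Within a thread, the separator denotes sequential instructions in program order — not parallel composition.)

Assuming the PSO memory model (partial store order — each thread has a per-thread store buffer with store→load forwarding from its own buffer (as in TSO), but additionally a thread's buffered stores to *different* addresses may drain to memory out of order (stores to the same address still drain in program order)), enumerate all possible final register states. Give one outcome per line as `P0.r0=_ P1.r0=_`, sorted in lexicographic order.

outcome vector order: (P0.r0,P1.r0)
|PSO outcomes| = 3

P0.r0=1 P1.r0=1
P0.r0=1 P1.r0=2
P0.r0=2 P1.r0=2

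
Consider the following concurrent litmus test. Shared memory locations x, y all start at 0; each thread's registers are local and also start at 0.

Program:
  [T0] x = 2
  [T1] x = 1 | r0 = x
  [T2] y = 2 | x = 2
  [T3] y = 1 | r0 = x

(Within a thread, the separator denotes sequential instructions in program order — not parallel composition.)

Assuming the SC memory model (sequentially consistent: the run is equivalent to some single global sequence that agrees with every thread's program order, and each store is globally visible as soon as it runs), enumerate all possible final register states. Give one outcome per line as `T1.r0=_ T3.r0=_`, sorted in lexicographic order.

T1.r0=1 T3.r0=0
T1.r0=1 T3.r0=1
T1.r0=1 T3.r0=2
T1.r0=2 T3.r0=0
T1.r0=2 T3.r0=1
T1.r0=2 T3.r0=2

outcome vector order: (T1.r0,T3.r0)
|SC outcomes| = 6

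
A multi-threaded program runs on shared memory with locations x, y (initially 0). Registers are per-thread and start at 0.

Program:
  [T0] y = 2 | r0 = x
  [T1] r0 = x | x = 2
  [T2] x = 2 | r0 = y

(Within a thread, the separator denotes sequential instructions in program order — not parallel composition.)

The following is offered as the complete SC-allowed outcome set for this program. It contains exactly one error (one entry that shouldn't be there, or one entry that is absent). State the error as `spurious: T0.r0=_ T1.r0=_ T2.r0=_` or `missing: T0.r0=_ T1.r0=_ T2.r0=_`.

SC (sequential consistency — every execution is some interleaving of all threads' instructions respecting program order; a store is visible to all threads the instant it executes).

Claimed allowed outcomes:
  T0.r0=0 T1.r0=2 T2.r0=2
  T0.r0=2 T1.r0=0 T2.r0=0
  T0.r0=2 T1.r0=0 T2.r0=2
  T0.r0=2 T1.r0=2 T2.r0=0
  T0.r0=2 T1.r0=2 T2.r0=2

missing: T0.r0=0 T1.r0=0 T2.r0=2

outcome vector order: (T0.r0,T1.r0,T2.r0)
[SC] allowed = {002 022 200 202 220 222}
SC∖claimed = {002}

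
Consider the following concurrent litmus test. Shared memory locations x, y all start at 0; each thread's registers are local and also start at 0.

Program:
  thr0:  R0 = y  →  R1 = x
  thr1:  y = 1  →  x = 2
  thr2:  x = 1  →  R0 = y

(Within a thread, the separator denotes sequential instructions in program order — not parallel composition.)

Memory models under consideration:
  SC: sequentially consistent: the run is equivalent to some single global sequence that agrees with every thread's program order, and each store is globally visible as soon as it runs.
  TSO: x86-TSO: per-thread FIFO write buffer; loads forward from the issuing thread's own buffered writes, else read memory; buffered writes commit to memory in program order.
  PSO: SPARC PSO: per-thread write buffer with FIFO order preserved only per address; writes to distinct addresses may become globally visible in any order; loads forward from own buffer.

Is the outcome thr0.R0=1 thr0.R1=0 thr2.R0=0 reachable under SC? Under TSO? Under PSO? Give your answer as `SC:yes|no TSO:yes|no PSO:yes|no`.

SC:no TSO:yes PSO:yes

outcome vector order: (thr0.R0,thr0.R1,thr2.R0)
under SC → 0/0/0, 0/0/1, 0/1/0, 0/1/1, 0/2/0, 0/2/1, 1/0/1, 1/1/0, 1/1/1, 1/2/0, 1/2/1
under TSO → 0/0/0, 0/0/1, 0/1/0, 0/1/1, 0/2/0, 0/2/1, 1/0/0, 1/0/1, 1/1/0, 1/1/1, 1/2/0, 1/2/1
under PSO → 0/0/0, 0/0/1, 0/1/0, 0/1/1, 0/2/0, 0/2/1, 1/0/0, 1/0/1, 1/1/0, 1/1/1, 1/2/0, 1/2/1
target 1/0/0 ∈ {TSO,PSO}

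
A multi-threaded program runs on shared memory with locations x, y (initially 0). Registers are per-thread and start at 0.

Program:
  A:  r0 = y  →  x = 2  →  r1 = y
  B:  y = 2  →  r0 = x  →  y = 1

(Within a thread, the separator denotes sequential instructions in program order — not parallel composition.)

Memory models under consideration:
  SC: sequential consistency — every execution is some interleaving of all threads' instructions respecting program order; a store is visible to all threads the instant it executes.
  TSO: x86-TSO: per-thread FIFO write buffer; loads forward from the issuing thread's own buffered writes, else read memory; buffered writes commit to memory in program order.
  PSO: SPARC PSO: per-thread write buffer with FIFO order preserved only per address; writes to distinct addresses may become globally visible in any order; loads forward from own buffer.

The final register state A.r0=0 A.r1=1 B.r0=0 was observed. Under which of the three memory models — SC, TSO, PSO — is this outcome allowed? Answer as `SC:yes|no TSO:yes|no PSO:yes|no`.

SC:yes TSO:yes PSO:yes

outcome vector order: (A.r0,A.r1,B.r0)
under SC → 0/0/2; 0/1/0; 0/1/2; 0/2/0; 0/2/2; 1/1/0; 2/1/0; 2/1/2; 2/2/0; 2/2/2
under TSO → 0/0/0; 0/0/2; 0/1/0; 0/1/2; 0/2/0; 0/2/2; 1/1/0; 2/1/0; 2/1/2; 2/2/0; 2/2/2
under PSO → 0/0/0; 0/0/2; 0/1/0; 0/1/2; 0/2/0; 0/2/2; 1/1/0; 2/1/0; 2/1/2; 2/2/0; 2/2/2
target 0/1/0 ∈ {SC,TSO,PSO}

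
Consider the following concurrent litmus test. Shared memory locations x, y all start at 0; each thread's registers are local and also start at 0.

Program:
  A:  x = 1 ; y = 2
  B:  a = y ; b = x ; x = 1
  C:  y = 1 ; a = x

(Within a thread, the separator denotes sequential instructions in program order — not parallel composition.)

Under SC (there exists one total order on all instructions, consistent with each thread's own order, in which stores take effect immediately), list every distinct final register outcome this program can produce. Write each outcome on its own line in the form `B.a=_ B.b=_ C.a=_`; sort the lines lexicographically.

outcome vector order: (B.a,B.b,C.a)
|SC outcomes| = 10

B.a=0 B.b=0 C.a=0
B.a=0 B.b=0 C.a=1
B.a=0 B.b=1 C.a=0
B.a=0 B.b=1 C.a=1
B.a=1 B.b=0 C.a=0
B.a=1 B.b=0 C.a=1
B.a=1 B.b=1 C.a=0
B.a=1 B.b=1 C.a=1
B.a=2 B.b=1 C.a=0
B.a=2 B.b=1 C.a=1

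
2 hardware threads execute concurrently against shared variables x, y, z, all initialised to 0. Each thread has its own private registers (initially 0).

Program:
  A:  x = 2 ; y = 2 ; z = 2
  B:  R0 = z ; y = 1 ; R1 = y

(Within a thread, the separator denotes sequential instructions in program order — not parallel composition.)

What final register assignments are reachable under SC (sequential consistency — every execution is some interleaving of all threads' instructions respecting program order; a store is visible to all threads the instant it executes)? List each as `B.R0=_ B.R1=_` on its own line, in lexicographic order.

outcome vector order: (B.R0,B.R1)
|SC outcomes| = 3

B.R0=0 B.R1=1
B.R0=0 B.R1=2
B.R0=2 B.R1=1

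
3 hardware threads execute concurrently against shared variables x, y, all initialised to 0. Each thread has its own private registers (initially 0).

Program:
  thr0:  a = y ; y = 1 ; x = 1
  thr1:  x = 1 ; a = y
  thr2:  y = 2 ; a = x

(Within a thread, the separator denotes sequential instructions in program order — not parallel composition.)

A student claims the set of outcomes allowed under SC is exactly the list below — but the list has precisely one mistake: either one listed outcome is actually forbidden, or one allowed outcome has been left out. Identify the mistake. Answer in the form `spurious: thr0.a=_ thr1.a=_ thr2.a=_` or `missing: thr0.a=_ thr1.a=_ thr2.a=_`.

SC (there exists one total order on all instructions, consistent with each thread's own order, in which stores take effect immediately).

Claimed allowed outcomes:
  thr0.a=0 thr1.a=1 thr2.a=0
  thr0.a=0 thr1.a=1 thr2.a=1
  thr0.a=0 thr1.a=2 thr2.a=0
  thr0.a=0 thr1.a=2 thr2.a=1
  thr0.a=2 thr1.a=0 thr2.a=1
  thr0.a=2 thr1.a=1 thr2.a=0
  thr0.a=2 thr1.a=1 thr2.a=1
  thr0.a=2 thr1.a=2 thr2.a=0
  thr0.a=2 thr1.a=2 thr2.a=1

missing: thr0.a=0 thr1.a=0 thr2.a=1

outcome vector order: (thr0.a,thr1.a,thr2.a)
SC (10): 001, 010, 011, 020, 021, 201, 210, 211, 220, 221
SC∖claimed = {001}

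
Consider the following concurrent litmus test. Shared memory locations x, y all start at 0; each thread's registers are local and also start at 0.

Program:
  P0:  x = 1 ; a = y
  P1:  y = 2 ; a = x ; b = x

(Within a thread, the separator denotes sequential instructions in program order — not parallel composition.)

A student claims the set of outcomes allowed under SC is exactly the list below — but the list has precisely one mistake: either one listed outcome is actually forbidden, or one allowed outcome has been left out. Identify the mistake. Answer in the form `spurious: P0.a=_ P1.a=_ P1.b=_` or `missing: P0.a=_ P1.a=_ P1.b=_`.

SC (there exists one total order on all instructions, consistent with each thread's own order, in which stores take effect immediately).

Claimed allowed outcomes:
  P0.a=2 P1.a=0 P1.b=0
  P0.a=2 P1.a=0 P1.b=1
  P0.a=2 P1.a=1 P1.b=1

outcome vector order: (P0.a,P1.a,P1.b)
SC (4): <0 1 1> <2 0 0> <2 0 1> <2 1 1>
SC∖claimed = {<0 1 1>}

missing: P0.a=0 P1.a=1 P1.b=1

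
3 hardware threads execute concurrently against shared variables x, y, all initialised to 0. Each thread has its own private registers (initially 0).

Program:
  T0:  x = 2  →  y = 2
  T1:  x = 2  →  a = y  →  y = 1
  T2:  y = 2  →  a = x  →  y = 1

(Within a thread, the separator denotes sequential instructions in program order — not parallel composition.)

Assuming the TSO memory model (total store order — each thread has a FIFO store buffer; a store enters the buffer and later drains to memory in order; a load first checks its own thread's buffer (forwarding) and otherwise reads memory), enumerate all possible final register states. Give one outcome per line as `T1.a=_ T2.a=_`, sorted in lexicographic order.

T1.a=0 T2.a=0
T1.a=0 T2.a=2
T1.a=1 T2.a=0
T1.a=1 T2.a=2
T1.a=2 T2.a=0
T1.a=2 T2.a=2

outcome vector order: (T1.a,T2.a)
|TSO outcomes| = 6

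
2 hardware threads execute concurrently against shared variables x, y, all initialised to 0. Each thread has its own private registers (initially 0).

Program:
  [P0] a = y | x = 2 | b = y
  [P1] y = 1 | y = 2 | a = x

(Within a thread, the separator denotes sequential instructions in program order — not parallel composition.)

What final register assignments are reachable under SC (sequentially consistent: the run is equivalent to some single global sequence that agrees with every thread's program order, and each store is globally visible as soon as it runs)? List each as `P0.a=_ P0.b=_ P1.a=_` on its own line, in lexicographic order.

outcome vector order: (P0.a,P0.b,P1.a)
|SC outcomes| = 9

P0.a=0 P0.b=0 P1.a=2
P0.a=0 P0.b=1 P1.a=2
P0.a=0 P0.b=2 P1.a=0
P0.a=0 P0.b=2 P1.a=2
P0.a=1 P0.b=1 P1.a=2
P0.a=1 P0.b=2 P1.a=0
P0.a=1 P0.b=2 P1.a=2
P0.a=2 P0.b=2 P1.a=0
P0.a=2 P0.b=2 P1.a=2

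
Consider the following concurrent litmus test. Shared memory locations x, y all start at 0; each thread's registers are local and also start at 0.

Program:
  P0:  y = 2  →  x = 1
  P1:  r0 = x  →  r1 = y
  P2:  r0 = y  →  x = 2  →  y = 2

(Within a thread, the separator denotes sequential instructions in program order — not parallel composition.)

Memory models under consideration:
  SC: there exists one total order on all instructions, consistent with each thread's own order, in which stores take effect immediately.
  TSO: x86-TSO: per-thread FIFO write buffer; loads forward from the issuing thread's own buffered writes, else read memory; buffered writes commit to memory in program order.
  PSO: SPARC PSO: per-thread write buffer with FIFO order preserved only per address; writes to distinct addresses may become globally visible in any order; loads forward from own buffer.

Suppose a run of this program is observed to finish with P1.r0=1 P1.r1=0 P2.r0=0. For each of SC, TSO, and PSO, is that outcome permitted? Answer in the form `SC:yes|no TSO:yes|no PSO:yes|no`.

outcome vector order: (P1.r0,P1.r1,P2.r0)
SC: 9 outcomes — {(0,0,0); (0,0,2); (0,2,0); (0,2,2); (1,2,0); (1,2,2); (2,0,0); (2,2,0); (2,2,2)}
TSO: 9 outcomes — {(0,0,0); (0,0,2); (0,2,0); (0,2,2); (1,2,0); (1,2,2); (2,0,0); (2,2,0); (2,2,2)}
PSO: 11 outcomes — {(0,0,0); (0,0,2); (0,2,0); (0,2,2); (1,0,0); (1,0,2); (1,2,0); (1,2,2); (2,0,0); (2,2,0); (2,2,2)}
target (1,0,0) ∈ {PSO}

SC:no TSO:no PSO:yes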